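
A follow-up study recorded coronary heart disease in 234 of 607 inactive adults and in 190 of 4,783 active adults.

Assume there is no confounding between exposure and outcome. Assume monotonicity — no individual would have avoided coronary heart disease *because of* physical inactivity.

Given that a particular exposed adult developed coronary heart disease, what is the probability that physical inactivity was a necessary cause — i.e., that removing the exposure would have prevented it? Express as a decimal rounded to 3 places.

PN ≈ 0.897

p₁ = P(outcome | exposed) = 234/607 = 0.3855
p₀ = P(outcome | unexposed) = 190/4783 = 0.039724
Under exogeneity and monotonicity, PN = (p₁ − p₀) / p₁.
PN = (0.3855 − 0.039724) / 0.3855 = 0.34578 / 0.3855 ≈ 0.8970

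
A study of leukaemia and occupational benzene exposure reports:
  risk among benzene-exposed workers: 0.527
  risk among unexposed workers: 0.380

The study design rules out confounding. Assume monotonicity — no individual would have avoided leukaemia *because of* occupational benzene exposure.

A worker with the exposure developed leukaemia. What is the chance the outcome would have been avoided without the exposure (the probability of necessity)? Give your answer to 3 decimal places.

PN ≈ 0.279

Let p₁ = 0.527, p₀ = 0.38.
Under exogeneity and monotonicity, PN = (p₁ − p₀) / p₁.
PN = (0.527 − 0.38) / 0.527 = 0.147 / 0.527 ≈ 0.2789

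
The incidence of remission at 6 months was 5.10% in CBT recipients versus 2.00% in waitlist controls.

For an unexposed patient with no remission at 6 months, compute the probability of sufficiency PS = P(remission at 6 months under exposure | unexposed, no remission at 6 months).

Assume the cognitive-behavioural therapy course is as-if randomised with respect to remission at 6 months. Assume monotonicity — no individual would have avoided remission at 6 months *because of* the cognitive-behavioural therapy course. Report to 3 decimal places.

PS ≈ 0.032

p₁ = 0.051, p₀ = 0.02.
Under exogeneity and monotonicity, PS = (p₁ − p₀) / (1 − p₀).
PS = (0.051 − 0.02) / (1 − 0.02) = 0.031 / 0.98 ≈ 0.0316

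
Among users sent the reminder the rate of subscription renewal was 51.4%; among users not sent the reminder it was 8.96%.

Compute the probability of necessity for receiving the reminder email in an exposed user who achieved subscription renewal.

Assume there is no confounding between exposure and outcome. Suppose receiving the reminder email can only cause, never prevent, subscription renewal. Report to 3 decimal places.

PN ≈ 0.826

p₁ = 0.514, p₀ = 0.0896.
Under exogeneity and monotonicity, PN = (p₁ − p₀) / p₁.
PN = (0.514 − 0.0896) / 0.514 = 0.4244 / 0.514 ≈ 0.8257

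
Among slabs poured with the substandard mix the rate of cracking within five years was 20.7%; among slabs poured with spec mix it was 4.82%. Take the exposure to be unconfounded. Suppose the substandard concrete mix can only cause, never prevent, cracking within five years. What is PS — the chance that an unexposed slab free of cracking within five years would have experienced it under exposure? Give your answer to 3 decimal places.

p₁ = 0.207, p₀ = 0.0482.
Under exogeneity and monotonicity, PS = (p₁ − p₀) / (1 − p₀).
PS = (0.207 − 0.0482) / (1 − 0.0482) = 0.1588 / 0.9518 ≈ 0.1668

PS ≈ 0.167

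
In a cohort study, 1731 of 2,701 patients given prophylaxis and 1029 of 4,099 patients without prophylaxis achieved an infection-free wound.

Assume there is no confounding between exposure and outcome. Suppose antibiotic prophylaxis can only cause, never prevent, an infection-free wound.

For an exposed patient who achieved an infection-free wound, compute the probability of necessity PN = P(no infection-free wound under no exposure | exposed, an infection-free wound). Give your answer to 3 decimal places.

p₁ = P(outcome | exposed) = 1731/2701 = 0.64087
p₀ = P(outcome | unexposed) = 1029/4099 = 0.25104
Under exogeneity and monotonicity, PN = (p₁ − p₀) / p₁.
PN = (0.64087 − 0.25104) / 0.64087 = 0.38984 / 0.64087 ≈ 0.6083

PN ≈ 0.608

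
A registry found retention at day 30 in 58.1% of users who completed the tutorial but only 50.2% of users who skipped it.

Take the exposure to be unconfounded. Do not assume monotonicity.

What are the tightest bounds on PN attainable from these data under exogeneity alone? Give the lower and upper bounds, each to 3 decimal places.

p₁ = 0.581, p₀ = 0.502.
Under exogeneity alone the bounds on PN are max{0,(p₁−p₀)/p₁} ≤ PN ≤ min{1,(1−p₀)/p₁}.
  lower = (p₁ − p₀)/p₁ = 0.079 / 0.581 ≈ 0.1360
  upper = min{1, (1 − p₀)/p₁} = 0.498 / 0.581 ≈ 0.8571

0.136 ≤ PN ≤ 0.857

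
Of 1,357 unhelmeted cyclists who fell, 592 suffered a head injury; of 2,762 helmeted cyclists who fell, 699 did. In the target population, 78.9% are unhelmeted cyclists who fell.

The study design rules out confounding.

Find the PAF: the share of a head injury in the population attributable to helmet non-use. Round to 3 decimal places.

p₁ = P(outcome | exposed) = 592/1357 = 0.43626
p₀ = P(outcome | unexposed) = 699/2762 = 0.25308
Overall risk P(Y=1) = π·p₁ + (1−π)·p₀ = 0.789×0.43626 + 0.211×0.25308 = 0.39761.
Under exogeneity, PAF = [P(Y=1) − p₀] / P(Y=1).
PAF = (0.39761 − 0.25308) / 0.39761 ≈ 0.3635

PAF ≈ 0.363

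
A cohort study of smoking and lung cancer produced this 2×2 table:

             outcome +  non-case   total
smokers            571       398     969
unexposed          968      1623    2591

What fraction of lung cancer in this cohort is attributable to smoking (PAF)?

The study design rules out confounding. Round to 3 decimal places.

p₁ = P(outcome | exposed) = 571/969 = 0.58927
p₀ = P(outcome | unexposed) = 968/2591 = 0.3736
Exposure prevalence π = 969/3560 = 0.27219; overall risk P(Y=1) = 0.4323.
Under exogeneity, PAF = [P(Y=1) − p₀]/P(Y=1).
PAF = (0.4323 − 0.3736) / 0.4323 ≈ 0.1358

PAF ≈ 0.136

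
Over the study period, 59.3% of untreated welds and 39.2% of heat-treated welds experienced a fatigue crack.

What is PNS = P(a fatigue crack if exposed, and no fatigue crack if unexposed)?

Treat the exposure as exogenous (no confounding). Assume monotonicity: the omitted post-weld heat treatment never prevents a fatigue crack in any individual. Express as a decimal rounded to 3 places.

p₁ = 0.593, p₀ = 0.392.
Under exogeneity and monotonicity, PNS = p₁ − p₀.
PNS = 0.593 − 0.392 = 0.201

PNS ≈ 0.201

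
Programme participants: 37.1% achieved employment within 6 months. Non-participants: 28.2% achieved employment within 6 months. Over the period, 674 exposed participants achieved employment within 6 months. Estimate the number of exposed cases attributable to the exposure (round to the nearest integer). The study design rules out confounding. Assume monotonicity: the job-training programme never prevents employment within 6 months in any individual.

about 162 cases

p₁ = 0.371, p₀ = 0.282.
PN = (p₁ − p₀)/p₁ = (0.371 − 0.282) / 0.371 ≈ 0.23989.
Attributable cases ≈ PN × (exposed cases) = 0.23989 × 674 ≈ 161.69.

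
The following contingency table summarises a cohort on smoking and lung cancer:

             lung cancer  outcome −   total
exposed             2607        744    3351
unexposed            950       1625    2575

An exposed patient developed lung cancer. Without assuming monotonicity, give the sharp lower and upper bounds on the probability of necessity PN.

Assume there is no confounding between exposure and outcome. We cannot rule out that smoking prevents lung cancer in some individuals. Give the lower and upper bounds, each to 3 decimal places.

0.526 ≤ PN ≤ 0.811

p₁ = P(outcome | exposed) = 2607/3351 = 0.77798
p₀ = P(outcome | unexposed) = 950/2575 = 0.36893
Under exogeneity alone the bounds on PN are max{0,(p₁−p₀)/p₁} ≤ PN ≤ min{1,(1−p₀)/p₁}.
  lower = (p₁ − p₀)/p₁ = 0.40904 / 0.77798 ≈ 0.5258
  upper = min{1, (1 − p₀)/p₁} = 0.63107 / 0.77798 ≈ 0.8112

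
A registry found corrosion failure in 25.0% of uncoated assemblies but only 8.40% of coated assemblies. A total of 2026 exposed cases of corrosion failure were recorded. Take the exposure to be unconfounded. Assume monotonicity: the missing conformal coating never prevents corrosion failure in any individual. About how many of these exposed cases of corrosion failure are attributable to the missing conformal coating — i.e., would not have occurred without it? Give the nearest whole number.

p₁ = 0.25, p₀ = 0.084.
PN = (p₁ − p₀)/p₁ = (0.25 − 0.084) / 0.25 ≈ 0.66400.
Attributable cases ≈ PN × (exposed cases) = 0.66400 × 2026 ≈ 1345.26.

about 1345 cases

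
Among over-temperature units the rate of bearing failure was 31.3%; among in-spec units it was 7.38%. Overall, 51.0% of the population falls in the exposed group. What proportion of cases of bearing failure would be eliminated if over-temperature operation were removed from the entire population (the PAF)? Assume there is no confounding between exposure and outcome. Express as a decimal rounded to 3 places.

p₁ = 0.313, p₀ = 0.0738.
Overall risk P(Y=1) = π·p₁ + (1−π)·p₀ = 0.51×0.313 + 0.49×0.0738 = 0.19579.
Under exogeneity, PAF = [P(Y=1) − p₀] / P(Y=1).
PAF = (0.19579 − 0.0738) / 0.19579 ≈ 0.6231

PAF ≈ 0.623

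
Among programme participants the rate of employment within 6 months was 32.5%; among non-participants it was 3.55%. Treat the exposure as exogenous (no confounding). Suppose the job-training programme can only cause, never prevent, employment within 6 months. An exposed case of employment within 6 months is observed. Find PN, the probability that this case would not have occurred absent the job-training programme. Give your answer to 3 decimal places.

PN ≈ 0.891

p₁ = 0.325, p₀ = 0.0355.
Under exogeneity and monotonicity, PN = (p₁ − p₀) / p₁.
PN = (0.325 − 0.0355) / 0.325 = 0.2895 / 0.325 ≈ 0.8908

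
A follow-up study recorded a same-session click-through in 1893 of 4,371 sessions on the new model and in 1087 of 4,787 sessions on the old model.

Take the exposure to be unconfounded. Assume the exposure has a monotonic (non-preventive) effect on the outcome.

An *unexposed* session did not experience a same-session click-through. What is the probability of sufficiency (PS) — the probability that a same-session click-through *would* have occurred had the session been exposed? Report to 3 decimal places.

p₁ = P(outcome | exposed) = 1893/4371 = 0.43308
p₀ = P(outcome | unexposed) = 1087/4787 = 0.22707
Under exogeneity and monotonicity, PS = (p₁ − p₀) / (1 − p₀).
PS = (0.43308 − 0.22707) / (1 − 0.22707) = 0.20601 / 0.77293 ≈ 0.2665

PS ≈ 0.267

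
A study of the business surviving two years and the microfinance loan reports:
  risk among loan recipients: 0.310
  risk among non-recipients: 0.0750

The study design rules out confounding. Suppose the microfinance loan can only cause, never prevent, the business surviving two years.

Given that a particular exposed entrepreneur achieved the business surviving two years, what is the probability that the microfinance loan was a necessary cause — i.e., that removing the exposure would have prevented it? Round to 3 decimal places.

PN ≈ 0.758

Let p₁ = 0.31, p₀ = 0.075.
Under exogeneity and monotonicity, PN = (p₁ − p₀) / p₁.
PN = (0.31 − 0.075) / 0.31 = 0.235 / 0.31 ≈ 0.7581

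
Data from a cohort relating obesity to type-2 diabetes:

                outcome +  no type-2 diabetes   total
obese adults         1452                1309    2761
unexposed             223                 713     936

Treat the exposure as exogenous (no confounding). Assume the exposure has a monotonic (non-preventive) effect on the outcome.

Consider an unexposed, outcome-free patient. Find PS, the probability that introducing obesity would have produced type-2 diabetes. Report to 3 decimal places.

PS ≈ 0.378

p₁ = P(outcome | exposed) = 1452/2761 = 0.5259
p₀ = P(outcome | unexposed) = 223/936 = 0.23825
Under exogeneity and monotonicity, PS = (p₁ − p₀) / (1 − p₀).
PS = (0.5259 − 0.23825) / (1 − 0.23825) = 0.28765 / 0.76175 ≈ 0.3776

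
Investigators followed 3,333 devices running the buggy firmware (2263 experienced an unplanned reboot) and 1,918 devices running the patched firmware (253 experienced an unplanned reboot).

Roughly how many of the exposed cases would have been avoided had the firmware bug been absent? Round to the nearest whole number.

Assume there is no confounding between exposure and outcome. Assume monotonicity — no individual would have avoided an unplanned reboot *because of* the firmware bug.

about 1823 cases

p₁ = P(outcome | exposed) = 2263/3333 = 0.67897
p₀ = P(outcome | unexposed) = 253/1918 = 0.13191
PN = (p₁ − p₀)/p₁ = (0.67897 − 0.13191) / 0.67897 ≈ 0.80572.
Attributable cases ≈ PN × (exposed cases) = 0.80572 × 2263 ≈ 1823.35.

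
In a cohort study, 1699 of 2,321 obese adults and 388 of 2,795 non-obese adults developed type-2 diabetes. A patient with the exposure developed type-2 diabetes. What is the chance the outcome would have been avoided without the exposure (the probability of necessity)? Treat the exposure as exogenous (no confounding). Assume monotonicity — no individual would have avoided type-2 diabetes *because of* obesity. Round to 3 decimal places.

PN ≈ 0.810

p₁ = P(outcome | exposed) = 1699/2321 = 0.73201
p₀ = P(outcome | unexposed) = 388/2795 = 0.13882
Under exogeneity and monotonicity, PN = (p₁ − p₀) / p₁.
PN = (0.73201 − 0.13882) / 0.73201 = 0.59319 / 0.73201 ≈ 0.8104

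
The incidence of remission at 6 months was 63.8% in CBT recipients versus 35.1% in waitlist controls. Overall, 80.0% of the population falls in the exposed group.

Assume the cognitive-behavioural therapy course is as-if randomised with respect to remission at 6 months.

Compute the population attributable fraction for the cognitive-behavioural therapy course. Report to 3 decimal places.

PAF ≈ 0.395

p₁ = 0.638, p₀ = 0.351.
Overall risk P(Y=1) = π·p₁ + (1−π)·p₀ = 0.8×0.638 + 0.2×0.351 = 0.5806.
Under exogeneity, PAF = [P(Y=1) − p₀] / P(Y=1).
PAF = (0.5806 − 0.351) / 0.5806 ≈ 0.3955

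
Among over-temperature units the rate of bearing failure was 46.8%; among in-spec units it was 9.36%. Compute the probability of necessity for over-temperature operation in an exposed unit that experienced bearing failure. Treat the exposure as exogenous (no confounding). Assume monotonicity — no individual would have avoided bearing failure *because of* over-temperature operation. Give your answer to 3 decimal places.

p₁ = 0.468, p₀ = 0.0936.
Under exogeneity and monotonicity, PN = (p₁ − p₀) / p₁.
PN = (0.468 − 0.0936) / 0.468 = 0.3744 / 0.468 ≈ 0.8000

PN ≈ 0.800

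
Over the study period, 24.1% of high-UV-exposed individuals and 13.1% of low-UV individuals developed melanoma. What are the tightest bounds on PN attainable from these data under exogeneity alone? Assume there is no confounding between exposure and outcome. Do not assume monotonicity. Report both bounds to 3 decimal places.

p₁ = 0.241, p₀ = 0.131.
Under exogeneity alone the bounds on PN are max{0,(p₁−p₀)/p₁} ≤ PN ≤ min{1,(1−p₀)/p₁}.
  lower = (p₁ − p₀)/p₁ = 0.11 / 0.241 ≈ 0.4564
  upper = min{1, (1 − p₀)/p₁} = 0.869 / 0.241 ≈ 3.6058 → capped at 1

0.456 ≤ PN ≤ 1.000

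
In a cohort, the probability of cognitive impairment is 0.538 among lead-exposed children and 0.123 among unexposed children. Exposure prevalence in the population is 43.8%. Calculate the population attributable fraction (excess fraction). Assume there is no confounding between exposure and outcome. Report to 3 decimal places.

Let p₁ = 0.538, p₀ = 0.123.
Overall risk P(Y=1) = π·p₁ + (1−π)·p₀ = 0.438×0.538 + 0.562×0.123 = 0.30477.
Under exogeneity, PAF = [P(Y=1) − p₀] / P(Y=1).
PAF = (0.30477 − 0.123) / 0.30477 ≈ 0.5964

PAF ≈ 0.596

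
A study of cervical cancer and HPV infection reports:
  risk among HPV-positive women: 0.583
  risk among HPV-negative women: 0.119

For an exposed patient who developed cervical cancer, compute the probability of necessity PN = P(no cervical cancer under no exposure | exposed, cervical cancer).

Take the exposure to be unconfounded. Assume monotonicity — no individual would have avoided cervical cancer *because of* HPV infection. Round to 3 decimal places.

PN ≈ 0.796

Let p₁ = 0.583, p₀ = 0.119.
Under exogeneity and monotonicity, PN = (p₁ − p₀) / p₁.
PN = (0.583 − 0.119) / 0.583 = 0.464 / 0.583 ≈ 0.7959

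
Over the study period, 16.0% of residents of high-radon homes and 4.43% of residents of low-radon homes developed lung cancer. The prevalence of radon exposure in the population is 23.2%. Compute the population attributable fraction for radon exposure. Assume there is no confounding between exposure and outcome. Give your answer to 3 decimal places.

p₁ = 0.16, p₀ = 0.0443.
Overall risk P(Y=1) = π·p₁ + (1−π)·p₀ = 0.232×0.16 + 0.768×0.0443 = 0.071142.
Under exogeneity, PAF = [P(Y=1) − p₀] / P(Y=1).
PAF = (0.071142 − 0.0443) / 0.071142 ≈ 0.3773

PAF ≈ 0.377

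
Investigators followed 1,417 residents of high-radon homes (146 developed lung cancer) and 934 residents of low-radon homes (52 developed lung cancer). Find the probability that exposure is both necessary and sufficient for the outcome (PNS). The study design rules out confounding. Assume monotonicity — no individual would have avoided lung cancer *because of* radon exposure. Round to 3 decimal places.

p₁ = P(outcome | exposed) = 146/1417 = 0.10303
p₀ = P(outcome | unexposed) = 52/934 = 0.055675
Under exogeneity and monotonicity, PNS = p₁ − p₀.
PNS = 0.10303 − 0.055675 = 0.04736

PNS ≈ 0.047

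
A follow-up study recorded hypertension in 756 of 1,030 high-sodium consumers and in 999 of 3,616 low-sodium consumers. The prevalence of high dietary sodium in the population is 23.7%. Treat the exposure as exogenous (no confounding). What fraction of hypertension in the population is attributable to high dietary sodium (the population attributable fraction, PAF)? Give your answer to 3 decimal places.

p₁ = P(outcome | exposed) = 756/1030 = 0.73398
p₀ = P(outcome | unexposed) = 999/3616 = 0.27627
Overall risk P(Y=1) = π·p₁ + (1−π)·p₀ = 0.237×0.73398 + 0.763×0.27627 = 0.38475.
Under exogeneity, PAF = [P(Y=1) − p₀] / P(Y=1).
PAF = (0.38475 − 0.27627) / 0.38475 ≈ 0.2819

PAF ≈ 0.282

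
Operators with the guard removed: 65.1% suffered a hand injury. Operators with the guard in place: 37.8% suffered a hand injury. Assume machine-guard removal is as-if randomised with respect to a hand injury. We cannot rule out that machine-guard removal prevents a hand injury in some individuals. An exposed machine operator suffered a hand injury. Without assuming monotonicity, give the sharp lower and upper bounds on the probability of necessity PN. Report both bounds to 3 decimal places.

0.419 ≤ PN ≤ 0.955

p₁ = 0.651, p₀ = 0.378.
Under exogeneity alone the bounds on PN are max{0,(p₁−p₀)/p₁} ≤ PN ≤ min{1,(1−p₀)/p₁}.
  lower = (p₁ − p₀)/p₁ = 0.273 / 0.651 ≈ 0.4194
  upper = min{1, (1 − p₀)/p₁} = 0.622 / 0.651 ≈ 0.9555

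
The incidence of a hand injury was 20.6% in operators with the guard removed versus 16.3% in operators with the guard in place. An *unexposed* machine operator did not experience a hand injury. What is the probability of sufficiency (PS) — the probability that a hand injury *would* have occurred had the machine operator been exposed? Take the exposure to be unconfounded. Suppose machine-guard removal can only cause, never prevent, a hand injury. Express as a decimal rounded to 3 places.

PS ≈ 0.051

p₁ = 0.206, p₀ = 0.163.
Under exogeneity and monotonicity, PS = (p₁ − p₀) / (1 − p₀).
PS = (0.206 − 0.163) / (1 − 0.163) = 0.043 / 0.837 ≈ 0.0514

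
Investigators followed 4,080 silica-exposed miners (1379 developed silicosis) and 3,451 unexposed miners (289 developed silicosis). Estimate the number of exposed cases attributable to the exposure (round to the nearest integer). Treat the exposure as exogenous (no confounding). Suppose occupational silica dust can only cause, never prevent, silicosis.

p₁ = P(outcome | exposed) = 1379/4080 = 0.33799
p₀ = P(outcome | unexposed) = 289/3451 = 0.083744
PN = (p₁ − p₀)/p₁ = (0.33799 − 0.083744) / 0.33799 ≈ 0.75223.
Attributable cases ≈ PN × (exposed cases) = 0.75223 × 1379 ≈ 1037.33.

about 1037 cases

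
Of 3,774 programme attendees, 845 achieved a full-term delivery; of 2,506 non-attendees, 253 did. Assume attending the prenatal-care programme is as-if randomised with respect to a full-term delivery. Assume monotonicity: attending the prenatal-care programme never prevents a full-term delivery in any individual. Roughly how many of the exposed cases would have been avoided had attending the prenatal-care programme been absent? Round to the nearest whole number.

p₁ = P(outcome | exposed) = 845/3774 = 0.2239
p₀ = P(outcome | unexposed) = 253/2506 = 0.10096
PN = (p₁ − p₀)/p₁ = (0.2239 − 0.10096) / 0.2239 ≈ 0.54910.
Attributable cases ≈ PN × (exposed cases) = 0.54910 × 845 ≈ 463.99.

about 464 cases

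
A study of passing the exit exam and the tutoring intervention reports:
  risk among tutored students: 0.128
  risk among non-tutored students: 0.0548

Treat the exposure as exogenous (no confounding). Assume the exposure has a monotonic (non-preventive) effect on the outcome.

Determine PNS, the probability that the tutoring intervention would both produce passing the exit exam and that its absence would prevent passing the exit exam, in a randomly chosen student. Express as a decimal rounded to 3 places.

PNS ≈ 0.073

Let p₁ = 0.128, p₀ = 0.0548.
Under exogeneity and monotonicity, PNS = p₁ − p₀.
PNS = 0.128 − 0.0548 = 0.0732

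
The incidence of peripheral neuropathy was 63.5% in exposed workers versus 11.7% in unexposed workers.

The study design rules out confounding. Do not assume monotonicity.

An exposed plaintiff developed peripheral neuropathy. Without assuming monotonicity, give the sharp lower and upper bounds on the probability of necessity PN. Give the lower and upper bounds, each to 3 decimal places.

p₁ = 0.635, p₀ = 0.117.
Under exogeneity alone the bounds on PN are max{0,(p₁−p₀)/p₁} ≤ PN ≤ min{1,(1−p₀)/p₁}.
  lower = (p₁ − p₀)/p₁ = 0.518 / 0.635 ≈ 0.8157
  upper = min{1, (1 − p₀)/p₁} = 0.883 / 0.635 ≈ 1.3906 → capped at 1

0.816 ≤ PN ≤ 1.000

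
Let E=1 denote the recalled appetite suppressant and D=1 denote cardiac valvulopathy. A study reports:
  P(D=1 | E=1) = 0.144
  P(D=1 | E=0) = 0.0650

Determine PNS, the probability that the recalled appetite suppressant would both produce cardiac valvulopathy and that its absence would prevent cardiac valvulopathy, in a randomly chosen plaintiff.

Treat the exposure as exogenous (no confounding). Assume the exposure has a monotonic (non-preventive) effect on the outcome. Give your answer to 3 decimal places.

PNS ≈ 0.079

Let p₁ = 0.144, p₀ = 0.065.
Under exogeneity and monotonicity, PNS = p₁ − p₀.
PNS = 0.144 − 0.065 = 0.079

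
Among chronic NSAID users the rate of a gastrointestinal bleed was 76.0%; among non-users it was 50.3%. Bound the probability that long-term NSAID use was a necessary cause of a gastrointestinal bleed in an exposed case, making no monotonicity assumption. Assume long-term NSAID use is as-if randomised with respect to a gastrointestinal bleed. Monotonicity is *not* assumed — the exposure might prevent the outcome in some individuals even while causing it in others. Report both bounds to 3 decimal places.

p₁ = 0.76, p₀ = 0.503.
Under exogeneity alone the bounds on PN are max{0,(p₁−p₀)/p₁} ≤ PN ≤ min{1,(1−p₀)/p₁}.
  lower = (p₁ − p₀)/p₁ = 0.257 / 0.76 ≈ 0.3382
  upper = min{1, (1 − p₀)/p₁} = 0.497 / 0.76 ≈ 0.6539

0.338 ≤ PN ≤ 0.654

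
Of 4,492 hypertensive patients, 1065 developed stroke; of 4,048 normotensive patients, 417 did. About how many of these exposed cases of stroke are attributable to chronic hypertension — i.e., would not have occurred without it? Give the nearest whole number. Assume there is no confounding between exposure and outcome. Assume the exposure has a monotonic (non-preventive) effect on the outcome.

about 602 cases

p₁ = P(outcome | exposed) = 1065/4492 = 0.23709
p₀ = P(outcome | unexposed) = 417/4048 = 0.10301
PN = (p₁ − p₀)/p₁ = (0.23709 − 0.10301) / 0.23709 ≈ 0.56550.
Attributable cases ≈ PN × (exposed cases) = 0.56550 × 1065 ≈ 602.26.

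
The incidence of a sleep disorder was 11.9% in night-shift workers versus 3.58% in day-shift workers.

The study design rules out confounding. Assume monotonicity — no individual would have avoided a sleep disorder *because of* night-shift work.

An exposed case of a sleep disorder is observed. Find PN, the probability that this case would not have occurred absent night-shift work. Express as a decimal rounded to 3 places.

PN ≈ 0.699

p₁ = 0.119, p₀ = 0.0358.
Under exogeneity and monotonicity, PN = (p₁ − p₀) / p₁.
PN = (0.119 − 0.0358) / 0.119 = 0.0832 / 0.119 ≈ 0.6992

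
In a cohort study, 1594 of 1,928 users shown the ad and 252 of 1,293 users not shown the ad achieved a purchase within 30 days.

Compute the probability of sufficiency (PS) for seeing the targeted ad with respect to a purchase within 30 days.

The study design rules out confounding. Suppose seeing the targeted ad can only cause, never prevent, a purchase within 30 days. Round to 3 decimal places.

PS ≈ 0.785

p₁ = P(outcome | exposed) = 1594/1928 = 0.82676
p₀ = P(outcome | unexposed) = 252/1293 = 0.1949
Under exogeneity and monotonicity, PS = (p₁ − p₀) / (1 − p₀).
PS = (0.82676 − 0.1949) / (1 − 0.1949) = 0.63187 / 0.8051 ≈ 0.7848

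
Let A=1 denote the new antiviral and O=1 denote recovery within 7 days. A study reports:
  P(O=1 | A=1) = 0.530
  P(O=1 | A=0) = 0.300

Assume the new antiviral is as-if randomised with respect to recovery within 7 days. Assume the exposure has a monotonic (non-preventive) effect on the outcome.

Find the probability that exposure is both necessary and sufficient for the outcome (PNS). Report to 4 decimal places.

Let p₁ = 0.53, p₀ = 0.3.
Under exogeneity and monotonicity, PNS = p₁ − p₀.
PNS = 0.53 − 0.3 = 0.23

PNS ≈ 0.2300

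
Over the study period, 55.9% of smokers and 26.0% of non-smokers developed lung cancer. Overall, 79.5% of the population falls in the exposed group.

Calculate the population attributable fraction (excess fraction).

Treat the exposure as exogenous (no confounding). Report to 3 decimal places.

p₁ = 0.559, p₀ = 0.26.
Overall risk P(Y=1) = π·p₁ + (1−π)·p₀ = 0.795×0.559 + 0.205×0.26 = 0.49771.
Under exogeneity, PAF = [P(Y=1) − p₀] / P(Y=1).
PAF = (0.49771 − 0.26) / 0.49771 ≈ 0.4776

PAF ≈ 0.478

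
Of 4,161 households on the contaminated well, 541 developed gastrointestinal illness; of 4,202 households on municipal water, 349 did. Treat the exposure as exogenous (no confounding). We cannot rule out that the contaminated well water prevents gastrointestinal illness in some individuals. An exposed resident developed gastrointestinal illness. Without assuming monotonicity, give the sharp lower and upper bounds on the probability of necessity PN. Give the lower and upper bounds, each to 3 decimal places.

p₁ = P(outcome | exposed) = 541/4161 = 0.13002
p₀ = P(outcome | unexposed) = 349/4202 = 0.083056
Under exogeneity alone the bounds on PN are max{0,(p₁−p₀)/p₁} ≤ PN ≤ min{1,(1−p₀)/p₁}.
  lower = (p₁ − p₀)/p₁ = 0.046961 / 0.13002 ≈ 0.3612
  upper = min{1, (1 − p₀)/p₁} = 0.91694 / 0.13002 ≈ 7.0525 → capped at 1

0.361 ≤ PN ≤ 1.000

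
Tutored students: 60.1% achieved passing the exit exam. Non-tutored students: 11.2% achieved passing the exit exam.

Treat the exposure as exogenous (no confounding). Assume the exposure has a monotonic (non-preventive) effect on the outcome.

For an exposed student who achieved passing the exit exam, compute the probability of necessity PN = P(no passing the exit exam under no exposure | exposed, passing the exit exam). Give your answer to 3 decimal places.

PN ≈ 0.814

p₁ = 0.601, p₀ = 0.112.
Under exogeneity and monotonicity, PN = (p₁ − p₀) / p₁.
PN = (0.601 − 0.112) / 0.601 = 0.489 / 0.601 ≈ 0.8136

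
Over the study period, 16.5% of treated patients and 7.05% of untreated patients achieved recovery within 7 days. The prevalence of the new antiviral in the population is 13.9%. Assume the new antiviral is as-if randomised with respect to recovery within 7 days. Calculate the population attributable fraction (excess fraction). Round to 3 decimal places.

PAF ≈ 0.157

p₁ = 0.165, p₀ = 0.0705.
Overall risk P(Y=1) = π·p₁ + (1−π)·p₀ = 0.139×0.165 + 0.861×0.0705 = 0.083636.
Under exogeneity, PAF = [P(Y=1) − p₀] / P(Y=1).
PAF = (0.083636 − 0.0705) / 0.083636 ≈ 0.1571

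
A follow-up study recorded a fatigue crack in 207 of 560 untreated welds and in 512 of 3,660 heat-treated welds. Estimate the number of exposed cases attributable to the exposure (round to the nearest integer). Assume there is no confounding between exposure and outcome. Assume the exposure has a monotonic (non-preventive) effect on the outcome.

p₁ = P(outcome | exposed) = 207/560 = 0.36964
p₀ = P(outcome | unexposed) = 512/3660 = 0.13989
PN = (p₁ − p₀)/p₁ = (0.36964 − 0.13989) / 0.36964 ≈ 0.62155.
Attributable cases ≈ PN × (exposed cases) = 0.62155 × 207 ≈ 128.66.

about 129 cases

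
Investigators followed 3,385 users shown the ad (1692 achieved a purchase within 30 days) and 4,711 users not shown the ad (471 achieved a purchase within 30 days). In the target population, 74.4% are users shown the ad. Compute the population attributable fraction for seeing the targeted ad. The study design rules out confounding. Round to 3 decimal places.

PAF ≈ 0.748

p₁ = P(outcome | exposed) = 1692/3385 = 0.49985
p₀ = P(outcome | unexposed) = 471/4711 = 0.099979
Overall risk P(Y=1) = π·p₁ + (1−π)·p₀ = 0.744×0.49985 + 0.256×0.099979 = 0.39748.
Under exogeneity, PAF = [P(Y=1) − p₀] / P(Y=1).
PAF = (0.39748 − 0.099979) / 0.39748 ≈ 0.7485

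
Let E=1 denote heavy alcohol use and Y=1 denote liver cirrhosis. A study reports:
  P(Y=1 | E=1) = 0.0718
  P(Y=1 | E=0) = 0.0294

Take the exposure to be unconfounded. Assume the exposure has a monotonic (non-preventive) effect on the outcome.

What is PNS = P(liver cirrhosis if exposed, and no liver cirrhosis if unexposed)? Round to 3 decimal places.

Let p₁ = 0.0718, p₀ = 0.0294.
Under exogeneity and monotonicity, PNS = p₁ − p₀.
PNS = 0.0718 − 0.0294 = 0.0424

PNS ≈ 0.042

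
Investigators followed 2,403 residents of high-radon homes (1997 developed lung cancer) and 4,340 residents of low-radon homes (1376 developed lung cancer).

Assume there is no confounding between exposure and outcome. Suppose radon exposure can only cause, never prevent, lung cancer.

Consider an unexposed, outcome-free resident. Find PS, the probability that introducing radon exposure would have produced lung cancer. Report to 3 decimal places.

PS ≈ 0.753

p₁ = P(outcome | exposed) = 1997/2403 = 0.83104
p₀ = P(outcome | unexposed) = 1376/4340 = 0.31705
Under exogeneity and monotonicity, PS = (p₁ − p₀) / (1 − p₀).
PS = (0.83104 − 0.31705) / (1 − 0.31705) = 0.51399 / 0.68295 ≈ 0.7526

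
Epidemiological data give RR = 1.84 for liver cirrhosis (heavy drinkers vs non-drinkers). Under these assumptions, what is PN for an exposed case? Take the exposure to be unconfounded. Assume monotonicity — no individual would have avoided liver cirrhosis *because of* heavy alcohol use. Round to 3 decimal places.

PN ≈ 0.457

Under exogeneity and monotonicity, PN = (RR − 1) / RR = 1 − 1/RR.
PN = (1.84 − 1) / 1.84 = 0.84 / 1.84 ≈ 0.4565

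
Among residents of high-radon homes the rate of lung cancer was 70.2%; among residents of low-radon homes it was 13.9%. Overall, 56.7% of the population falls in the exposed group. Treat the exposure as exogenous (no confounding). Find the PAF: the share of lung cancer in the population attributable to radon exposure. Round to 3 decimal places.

PAF ≈ 0.697

p₁ = 0.702, p₀ = 0.139.
Overall risk P(Y=1) = π·p₁ + (1−π)·p₀ = 0.567×0.702 + 0.433×0.139 = 0.45822.
Under exogeneity, PAF = [P(Y=1) − p₀] / P(Y=1).
PAF = (0.45822 − 0.139) / 0.45822 ≈ 0.6967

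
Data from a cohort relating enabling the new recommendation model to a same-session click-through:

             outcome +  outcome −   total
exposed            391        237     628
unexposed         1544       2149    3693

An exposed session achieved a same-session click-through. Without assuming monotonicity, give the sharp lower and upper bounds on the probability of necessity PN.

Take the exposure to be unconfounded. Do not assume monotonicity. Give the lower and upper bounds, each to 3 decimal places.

p₁ = P(outcome | exposed) = 391/628 = 0.62261
p₀ = P(outcome | unexposed) = 1544/3693 = 0.41809
Under exogeneity alone the bounds on PN are max{0,(p₁−p₀)/p₁} ≤ PN ≤ min{1,(1−p₀)/p₁}.
  lower = (p₁ − p₀)/p₁ = 0.20452 / 0.62261 ≈ 0.3285
  upper = min{1, (1 − p₀)/p₁} = 0.58191 / 0.62261 ≈ 0.9346

0.328 ≤ PN ≤ 0.935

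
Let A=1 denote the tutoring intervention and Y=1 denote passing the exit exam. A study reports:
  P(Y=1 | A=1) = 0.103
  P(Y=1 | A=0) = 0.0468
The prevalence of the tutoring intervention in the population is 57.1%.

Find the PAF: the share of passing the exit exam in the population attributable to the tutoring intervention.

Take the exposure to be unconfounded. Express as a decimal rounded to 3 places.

PAF ≈ 0.407

Let p₁ = 0.103, p₀ = 0.0468.
Overall risk P(Y=1) = π·p₁ + (1−π)·p₀ = 0.571×0.103 + 0.429×0.0468 = 0.07889.
Under exogeneity, PAF = [P(Y=1) − p₀] / P(Y=1).
PAF = (0.07889 − 0.0468) / 0.07889 ≈ 0.4068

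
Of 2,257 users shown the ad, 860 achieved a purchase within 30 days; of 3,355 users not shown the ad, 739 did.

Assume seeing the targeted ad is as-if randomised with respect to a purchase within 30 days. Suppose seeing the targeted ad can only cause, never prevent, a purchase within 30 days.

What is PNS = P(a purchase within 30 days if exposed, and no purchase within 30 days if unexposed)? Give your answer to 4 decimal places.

p₁ = P(outcome | exposed) = 860/2257 = 0.38104
p₀ = P(outcome | unexposed) = 739/3355 = 0.22027
Under exogeneity and monotonicity, PNS = p₁ − p₀.
PNS = 0.38104 − 0.22027 = 0.16077

PNS ≈ 0.1608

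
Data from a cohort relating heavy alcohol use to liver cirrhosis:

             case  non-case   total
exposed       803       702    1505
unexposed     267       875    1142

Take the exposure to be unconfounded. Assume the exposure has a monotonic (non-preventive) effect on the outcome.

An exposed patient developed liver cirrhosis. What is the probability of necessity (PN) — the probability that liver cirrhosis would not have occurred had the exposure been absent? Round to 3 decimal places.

p₁ = P(outcome | exposed) = 803/1505 = 0.53355
p₀ = P(outcome | unexposed) = 267/1142 = 0.2338
Under exogeneity and monotonicity, PN = (p₁ − p₀)/p₁.
PN = (0.53355 − 0.2338) / 0.53355 ≈ 0.5618

PN ≈ 0.562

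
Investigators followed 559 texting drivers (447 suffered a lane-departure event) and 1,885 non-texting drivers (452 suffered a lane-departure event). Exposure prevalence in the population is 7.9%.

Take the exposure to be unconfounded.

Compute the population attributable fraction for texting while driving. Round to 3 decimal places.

PAF ≈ 0.156

p₁ = P(outcome | exposed) = 447/559 = 0.79964
p₀ = P(outcome | unexposed) = 452/1885 = 0.23979
Overall risk P(Y=1) = π·p₁ + (1−π)·p₀ = 0.079×0.79964 + 0.921×0.23979 = 0.28402.
Under exogeneity, PAF = [P(Y=1) − p₀] / P(Y=1).
PAF = (0.28402 − 0.23979) / 0.28402 ≈ 0.1557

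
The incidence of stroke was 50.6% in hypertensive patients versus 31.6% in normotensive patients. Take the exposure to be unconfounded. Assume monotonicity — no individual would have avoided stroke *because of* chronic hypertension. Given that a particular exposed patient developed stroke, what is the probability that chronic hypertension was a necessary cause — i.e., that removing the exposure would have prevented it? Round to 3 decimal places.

PN ≈ 0.375

p₁ = 0.506, p₀ = 0.316.
Under exogeneity and monotonicity, PN = (p₁ − p₀) / p₁.
PN = (0.506 − 0.316) / 0.506 = 0.19 / 0.506 ≈ 0.3755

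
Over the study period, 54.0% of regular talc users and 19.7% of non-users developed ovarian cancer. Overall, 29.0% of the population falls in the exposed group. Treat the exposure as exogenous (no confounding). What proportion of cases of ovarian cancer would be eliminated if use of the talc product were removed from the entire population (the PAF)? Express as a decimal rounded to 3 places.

PAF ≈ 0.336

p₁ = 0.54, p₀ = 0.197.
Overall risk P(Y=1) = π·p₁ + (1−π)·p₀ = 0.29×0.54 + 0.71×0.197 = 0.29647.
Under exogeneity, PAF = [P(Y=1) − p₀] / P(Y=1).
PAF = (0.29647 − 0.197) / 0.29647 ≈ 0.3355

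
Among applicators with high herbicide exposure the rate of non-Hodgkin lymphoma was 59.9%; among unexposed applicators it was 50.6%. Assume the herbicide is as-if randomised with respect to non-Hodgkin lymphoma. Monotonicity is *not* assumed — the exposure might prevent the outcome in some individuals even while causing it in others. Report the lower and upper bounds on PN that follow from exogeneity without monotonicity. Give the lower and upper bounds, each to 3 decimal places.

0.155 ≤ PN ≤ 0.825

p₁ = 0.599, p₀ = 0.506.
Under exogeneity alone the bounds on PN are max{0,(p₁−p₀)/p₁} ≤ PN ≤ min{1,(1−p₀)/p₁}.
  lower = (p₁ − p₀)/p₁ = 0.093 / 0.599 ≈ 0.1553
  upper = min{1, (1 − p₀)/p₁} = 0.494 / 0.599 ≈ 0.8247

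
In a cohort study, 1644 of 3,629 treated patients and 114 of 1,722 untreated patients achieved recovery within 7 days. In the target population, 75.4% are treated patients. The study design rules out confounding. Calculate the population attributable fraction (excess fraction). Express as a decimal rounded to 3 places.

p₁ = P(outcome | exposed) = 1644/3629 = 0.45302
p₀ = P(outcome | unexposed) = 114/1722 = 0.066202
Overall risk P(Y=1) = π·p₁ + (1−π)·p₀ = 0.754×0.45302 + 0.246×0.066202 = 0.35786.
Under exogeneity, PAF = [P(Y=1) − p₀] / P(Y=1).
PAF = (0.35786 − 0.066202) / 0.35786 ≈ 0.8150

PAF ≈ 0.815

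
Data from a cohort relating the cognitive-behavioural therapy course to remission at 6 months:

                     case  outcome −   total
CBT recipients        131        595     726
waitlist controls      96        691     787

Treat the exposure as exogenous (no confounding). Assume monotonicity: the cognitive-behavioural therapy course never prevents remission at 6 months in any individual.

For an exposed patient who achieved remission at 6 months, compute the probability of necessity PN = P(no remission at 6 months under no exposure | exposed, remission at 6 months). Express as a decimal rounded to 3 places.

PN ≈ 0.324

p₁ = P(outcome | exposed) = 131/726 = 0.18044
p₀ = P(outcome | unexposed) = 96/787 = 0.12198
Under exogeneity and monotonicity, PN = (p₁ − p₀) / p₁.
PN = (0.18044 − 0.12198) / 0.18044 = 0.058459 / 0.18044 ≈ 0.3240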